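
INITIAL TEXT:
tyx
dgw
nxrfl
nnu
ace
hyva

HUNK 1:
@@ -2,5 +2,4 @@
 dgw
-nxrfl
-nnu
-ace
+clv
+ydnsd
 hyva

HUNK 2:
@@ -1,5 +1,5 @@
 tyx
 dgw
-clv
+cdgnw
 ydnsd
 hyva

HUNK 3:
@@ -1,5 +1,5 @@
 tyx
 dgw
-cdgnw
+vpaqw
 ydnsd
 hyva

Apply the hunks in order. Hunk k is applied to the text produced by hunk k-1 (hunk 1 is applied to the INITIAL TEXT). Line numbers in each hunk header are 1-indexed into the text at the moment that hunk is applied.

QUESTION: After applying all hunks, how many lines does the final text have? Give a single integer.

Answer: 5

Derivation:
Hunk 1: at line 2 remove [nxrfl,nnu,ace] add [clv,ydnsd] -> 5 lines: tyx dgw clv ydnsd hyva
Hunk 2: at line 1 remove [clv] add [cdgnw] -> 5 lines: tyx dgw cdgnw ydnsd hyva
Hunk 3: at line 1 remove [cdgnw] add [vpaqw] -> 5 lines: tyx dgw vpaqw ydnsd hyva
Final line count: 5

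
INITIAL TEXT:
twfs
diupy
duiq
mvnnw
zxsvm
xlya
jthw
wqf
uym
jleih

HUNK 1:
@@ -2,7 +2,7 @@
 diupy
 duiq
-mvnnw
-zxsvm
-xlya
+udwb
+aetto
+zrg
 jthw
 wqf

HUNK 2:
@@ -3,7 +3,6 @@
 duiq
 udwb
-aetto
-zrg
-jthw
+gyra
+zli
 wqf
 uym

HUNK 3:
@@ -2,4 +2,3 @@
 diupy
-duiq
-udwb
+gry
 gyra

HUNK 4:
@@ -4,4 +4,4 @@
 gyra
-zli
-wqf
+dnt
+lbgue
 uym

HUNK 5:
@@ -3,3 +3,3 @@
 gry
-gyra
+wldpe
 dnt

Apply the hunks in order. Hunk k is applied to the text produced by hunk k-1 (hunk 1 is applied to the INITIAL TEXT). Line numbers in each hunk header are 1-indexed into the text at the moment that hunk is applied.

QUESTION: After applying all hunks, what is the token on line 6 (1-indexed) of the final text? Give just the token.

Answer: lbgue

Derivation:
Hunk 1: at line 2 remove [mvnnw,zxsvm,xlya] add [udwb,aetto,zrg] -> 10 lines: twfs diupy duiq udwb aetto zrg jthw wqf uym jleih
Hunk 2: at line 3 remove [aetto,zrg,jthw] add [gyra,zli] -> 9 lines: twfs diupy duiq udwb gyra zli wqf uym jleih
Hunk 3: at line 2 remove [duiq,udwb] add [gry] -> 8 lines: twfs diupy gry gyra zli wqf uym jleih
Hunk 4: at line 4 remove [zli,wqf] add [dnt,lbgue] -> 8 lines: twfs diupy gry gyra dnt lbgue uym jleih
Hunk 5: at line 3 remove [gyra] add [wldpe] -> 8 lines: twfs diupy gry wldpe dnt lbgue uym jleih
Final line 6: lbgue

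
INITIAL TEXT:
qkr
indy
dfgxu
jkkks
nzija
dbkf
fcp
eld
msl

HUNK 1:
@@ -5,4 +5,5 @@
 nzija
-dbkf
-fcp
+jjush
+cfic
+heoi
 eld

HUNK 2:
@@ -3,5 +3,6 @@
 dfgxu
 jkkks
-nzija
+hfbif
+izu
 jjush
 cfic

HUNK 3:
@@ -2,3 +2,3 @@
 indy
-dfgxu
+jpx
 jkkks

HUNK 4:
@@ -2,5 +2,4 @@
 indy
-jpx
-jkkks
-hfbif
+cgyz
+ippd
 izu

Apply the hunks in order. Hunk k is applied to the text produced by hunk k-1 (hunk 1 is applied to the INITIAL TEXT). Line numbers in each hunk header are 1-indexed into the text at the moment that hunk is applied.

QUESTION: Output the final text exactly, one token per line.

Answer: qkr
indy
cgyz
ippd
izu
jjush
cfic
heoi
eld
msl

Derivation:
Hunk 1: at line 5 remove [dbkf,fcp] add [jjush,cfic,heoi] -> 10 lines: qkr indy dfgxu jkkks nzija jjush cfic heoi eld msl
Hunk 2: at line 3 remove [nzija] add [hfbif,izu] -> 11 lines: qkr indy dfgxu jkkks hfbif izu jjush cfic heoi eld msl
Hunk 3: at line 2 remove [dfgxu] add [jpx] -> 11 lines: qkr indy jpx jkkks hfbif izu jjush cfic heoi eld msl
Hunk 4: at line 2 remove [jpx,jkkks,hfbif] add [cgyz,ippd] -> 10 lines: qkr indy cgyz ippd izu jjush cfic heoi eld msl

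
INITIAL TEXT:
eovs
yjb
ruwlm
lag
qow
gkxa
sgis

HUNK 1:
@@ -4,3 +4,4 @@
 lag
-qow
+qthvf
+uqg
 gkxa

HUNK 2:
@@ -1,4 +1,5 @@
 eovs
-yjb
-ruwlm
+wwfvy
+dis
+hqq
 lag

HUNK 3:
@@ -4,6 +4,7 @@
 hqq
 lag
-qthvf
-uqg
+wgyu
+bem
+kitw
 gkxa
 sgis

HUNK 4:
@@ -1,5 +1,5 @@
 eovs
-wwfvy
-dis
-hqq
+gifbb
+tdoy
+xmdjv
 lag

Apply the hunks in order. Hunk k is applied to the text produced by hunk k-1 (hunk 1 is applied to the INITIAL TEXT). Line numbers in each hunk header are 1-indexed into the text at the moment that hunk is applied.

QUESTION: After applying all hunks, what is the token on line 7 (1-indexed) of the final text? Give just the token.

Hunk 1: at line 4 remove [qow] add [qthvf,uqg] -> 8 lines: eovs yjb ruwlm lag qthvf uqg gkxa sgis
Hunk 2: at line 1 remove [yjb,ruwlm] add [wwfvy,dis,hqq] -> 9 lines: eovs wwfvy dis hqq lag qthvf uqg gkxa sgis
Hunk 3: at line 4 remove [qthvf,uqg] add [wgyu,bem,kitw] -> 10 lines: eovs wwfvy dis hqq lag wgyu bem kitw gkxa sgis
Hunk 4: at line 1 remove [wwfvy,dis,hqq] add [gifbb,tdoy,xmdjv] -> 10 lines: eovs gifbb tdoy xmdjv lag wgyu bem kitw gkxa sgis
Final line 7: bem

Answer: bem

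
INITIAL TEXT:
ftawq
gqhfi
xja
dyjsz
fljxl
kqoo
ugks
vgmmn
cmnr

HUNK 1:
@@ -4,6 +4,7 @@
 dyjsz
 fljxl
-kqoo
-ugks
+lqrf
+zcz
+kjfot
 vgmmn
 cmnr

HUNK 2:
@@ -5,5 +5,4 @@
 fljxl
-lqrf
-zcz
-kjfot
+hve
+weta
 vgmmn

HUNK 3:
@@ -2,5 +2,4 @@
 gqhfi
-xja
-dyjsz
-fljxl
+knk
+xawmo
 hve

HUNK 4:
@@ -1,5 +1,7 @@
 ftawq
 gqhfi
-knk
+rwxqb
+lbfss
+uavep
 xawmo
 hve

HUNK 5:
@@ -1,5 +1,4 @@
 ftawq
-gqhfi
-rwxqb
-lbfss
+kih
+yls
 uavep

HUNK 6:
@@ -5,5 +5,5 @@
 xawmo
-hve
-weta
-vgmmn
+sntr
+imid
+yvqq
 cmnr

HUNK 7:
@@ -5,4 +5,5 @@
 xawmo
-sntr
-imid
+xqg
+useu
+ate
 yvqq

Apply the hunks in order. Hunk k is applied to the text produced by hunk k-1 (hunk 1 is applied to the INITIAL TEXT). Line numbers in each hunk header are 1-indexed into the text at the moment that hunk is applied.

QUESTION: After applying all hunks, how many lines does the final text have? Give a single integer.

Hunk 1: at line 4 remove [kqoo,ugks] add [lqrf,zcz,kjfot] -> 10 lines: ftawq gqhfi xja dyjsz fljxl lqrf zcz kjfot vgmmn cmnr
Hunk 2: at line 5 remove [lqrf,zcz,kjfot] add [hve,weta] -> 9 lines: ftawq gqhfi xja dyjsz fljxl hve weta vgmmn cmnr
Hunk 3: at line 2 remove [xja,dyjsz,fljxl] add [knk,xawmo] -> 8 lines: ftawq gqhfi knk xawmo hve weta vgmmn cmnr
Hunk 4: at line 1 remove [knk] add [rwxqb,lbfss,uavep] -> 10 lines: ftawq gqhfi rwxqb lbfss uavep xawmo hve weta vgmmn cmnr
Hunk 5: at line 1 remove [gqhfi,rwxqb,lbfss] add [kih,yls] -> 9 lines: ftawq kih yls uavep xawmo hve weta vgmmn cmnr
Hunk 6: at line 5 remove [hve,weta,vgmmn] add [sntr,imid,yvqq] -> 9 lines: ftawq kih yls uavep xawmo sntr imid yvqq cmnr
Hunk 7: at line 5 remove [sntr,imid] add [xqg,useu,ate] -> 10 lines: ftawq kih yls uavep xawmo xqg useu ate yvqq cmnr
Final line count: 10

Answer: 10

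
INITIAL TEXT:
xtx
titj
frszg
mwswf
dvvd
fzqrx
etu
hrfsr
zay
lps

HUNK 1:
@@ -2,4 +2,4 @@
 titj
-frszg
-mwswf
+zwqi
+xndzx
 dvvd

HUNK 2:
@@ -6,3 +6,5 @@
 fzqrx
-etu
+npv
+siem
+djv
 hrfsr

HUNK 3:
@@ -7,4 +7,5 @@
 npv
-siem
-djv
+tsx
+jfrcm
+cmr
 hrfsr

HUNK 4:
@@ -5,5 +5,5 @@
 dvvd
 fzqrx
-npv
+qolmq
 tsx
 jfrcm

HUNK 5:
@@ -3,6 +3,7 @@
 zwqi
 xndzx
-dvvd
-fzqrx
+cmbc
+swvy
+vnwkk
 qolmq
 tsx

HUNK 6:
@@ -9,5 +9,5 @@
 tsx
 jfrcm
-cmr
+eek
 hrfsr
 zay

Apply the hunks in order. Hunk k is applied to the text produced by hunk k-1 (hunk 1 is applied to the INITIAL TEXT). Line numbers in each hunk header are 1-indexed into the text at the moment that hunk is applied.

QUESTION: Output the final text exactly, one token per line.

Answer: xtx
titj
zwqi
xndzx
cmbc
swvy
vnwkk
qolmq
tsx
jfrcm
eek
hrfsr
zay
lps

Derivation:
Hunk 1: at line 2 remove [frszg,mwswf] add [zwqi,xndzx] -> 10 lines: xtx titj zwqi xndzx dvvd fzqrx etu hrfsr zay lps
Hunk 2: at line 6 remove [etu] add [npv,siem,djv] -> 12 lines: xtx titj zwqi xndzx dvvd fzqrx npv siem djv hrfsr zay lps
Hunk 3: at line 7 remove [siem,djv] add [tsx,jfrcm,cmr] -> 13 lines: xtx titj zwqi xndzx dvvd fzqrx npv tsx jfrcm cmr hrfsr zay lps
Hunk 4: at line 5 remove [npv] add [qolmq] -> 13 lines: xtx titj zwqi xndzx dvvd fzqrx qolmq tsx jfrcm cmr hrfsr zay lps
Hunk 5: at line 3 remove [dvvd,fzqrx] add [cmbc,swvy,vnwkk] -> 14 lines: xtx titj zwqi xndzx cmbc swvy vnwkk qolmq tsx jfrcm cmr hrfsr zay lps
Hunk 6: at line 9 remove [cmr] add [eek] -> 14 lines: xtx titj zwqi xndzx cmbc swvy vnwkk qolmq tsx jfrcm eek hrfsr zay lps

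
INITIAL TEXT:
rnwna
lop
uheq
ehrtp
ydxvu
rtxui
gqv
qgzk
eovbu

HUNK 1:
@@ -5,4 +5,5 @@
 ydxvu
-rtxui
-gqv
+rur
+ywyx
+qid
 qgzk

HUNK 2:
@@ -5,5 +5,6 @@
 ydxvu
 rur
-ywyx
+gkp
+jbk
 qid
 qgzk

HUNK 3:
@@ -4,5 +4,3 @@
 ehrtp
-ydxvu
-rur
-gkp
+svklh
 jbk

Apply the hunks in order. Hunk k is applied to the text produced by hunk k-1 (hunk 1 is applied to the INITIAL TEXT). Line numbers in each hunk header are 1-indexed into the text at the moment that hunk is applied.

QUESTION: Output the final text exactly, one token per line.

Hunk 1: at line 5 remove [rtxui,gqv] add [rur,ywyx,qid] -> 10 lines: rnwna lop uheq ehrtp ydxvu rur ywyx qid qgzk eovbu
Hunk 2: at line 5 remove [ywyx] add [gkp,jbk] -> 11 lines: rnwna lop uheq ehrtp ydxvu rur gkp jbk qid qgzk eovbu
Hunk 3: at line 4 remove [ydxvu,rur,gkp] add [svklh] -> 9 lines: rnwna lop uheq ehrtp svklh jbk qid qgzk eovbu

Answer: rnwna
lop
uheq
ehrtp
svklh
jbk
qid
qgzk
eovbu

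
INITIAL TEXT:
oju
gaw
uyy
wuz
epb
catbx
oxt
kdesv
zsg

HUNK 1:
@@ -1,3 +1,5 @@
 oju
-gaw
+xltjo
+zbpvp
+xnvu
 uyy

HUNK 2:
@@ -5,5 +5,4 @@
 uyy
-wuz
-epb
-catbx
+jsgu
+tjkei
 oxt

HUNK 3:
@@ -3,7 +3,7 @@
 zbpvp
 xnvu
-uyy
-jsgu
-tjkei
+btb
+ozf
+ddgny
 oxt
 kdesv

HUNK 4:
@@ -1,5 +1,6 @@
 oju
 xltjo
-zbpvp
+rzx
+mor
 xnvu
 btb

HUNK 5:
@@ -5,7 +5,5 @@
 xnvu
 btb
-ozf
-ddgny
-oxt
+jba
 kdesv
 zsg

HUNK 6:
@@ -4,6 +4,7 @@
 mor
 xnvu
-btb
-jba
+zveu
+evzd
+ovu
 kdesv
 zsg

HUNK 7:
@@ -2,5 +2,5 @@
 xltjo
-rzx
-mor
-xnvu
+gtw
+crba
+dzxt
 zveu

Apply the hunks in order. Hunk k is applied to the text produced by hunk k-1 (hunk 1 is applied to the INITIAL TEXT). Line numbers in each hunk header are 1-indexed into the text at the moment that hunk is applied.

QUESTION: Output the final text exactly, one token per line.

Answer: oju
xltjo
gtw
crba
dzxt
zveu
evzd
ovu
kdesv
zsg

Derivation:
Hunk 1: at line 1 remove [gaw] add [xltjo,zbpvp,xnvu] -> 11 lines: oju xltjo zbpvp xnvu uyy wuz epb catbx oxt kdesv zsg
Hunk 2: at line 5 remove [wuz,epb,catbx] add [jsgu,tjkei] -> 10 lines: oju xltjo zbpvp xnvu uyy jsgu tjkei oxt kdesv zsg
Hunk 3: at line 3 remove [uyy,jsgu,tjkei] add [btb,ozf,ddgny] -> 10 lines: oju xltjo zbpvp xnvu btb ozf ddgny oxt kdesv zsg
Hunk 4: at line 1 remove [zbpvp] add [rzx,mor] -> 11 lines: oju xltjo rzx mor xnvu btb ozf ddgny oxt kdesv zsg
Hunk 5: at line 5 remove [ozf,ddgny,oxt] add [jba] -> 9 lines: oju xltjo rzx mor xnvu btb jba kdesv zsg
Hunk 6: at line 4 remove [btb,jba] add [zveu,evzd,ovu] -> 10 lines: oju xltjo rzx mor xnvu zveu evzd ovu kdesv zsg
Hunk 7: at line 2 remove [rzx,mor,xnvu] add [gtw,crba,dzxt] -> 10 lines: oju xltjo gtw crba dzxt zveu evzd ovu kdesv zsg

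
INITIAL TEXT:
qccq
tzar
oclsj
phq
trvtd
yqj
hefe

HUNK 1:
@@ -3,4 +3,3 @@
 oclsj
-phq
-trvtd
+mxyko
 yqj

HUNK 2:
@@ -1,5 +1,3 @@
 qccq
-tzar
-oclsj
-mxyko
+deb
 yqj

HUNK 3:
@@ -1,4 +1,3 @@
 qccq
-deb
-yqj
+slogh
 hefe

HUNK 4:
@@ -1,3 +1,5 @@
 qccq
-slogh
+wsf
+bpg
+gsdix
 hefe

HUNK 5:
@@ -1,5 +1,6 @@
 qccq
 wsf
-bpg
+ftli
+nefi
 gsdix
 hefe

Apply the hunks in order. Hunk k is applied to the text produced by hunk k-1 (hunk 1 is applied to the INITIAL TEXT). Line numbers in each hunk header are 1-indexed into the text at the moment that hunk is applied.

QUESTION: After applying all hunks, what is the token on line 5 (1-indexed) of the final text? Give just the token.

Hunk 1: at line 3 remove [phq,trvtd] add [mxyko] -> 6 lines: qccq tzar oclsj mxyko yqj hefe
Hunk 2: at line 1 remove [tzar,oclsj,mxyko] add [deb] -> 4 lines: qccq deb yqj hefe
Hunk 3: at line 1 remove [deb,yqj] add [slogh] -> 3 lines: qccq slogh hefe
Hunk 4: at line 1 remove [slogh] add [wsf,bpg,gsdix] -> 5 lines: qccq wsf bpg gsdix hefe
Hunk 5: at line 1 remove [bpg] add [ftli,nefi] -> 6 lines: qccq wsf ftli nefi gsdix hefe
Final line 5: gsdix

Answer: gsdix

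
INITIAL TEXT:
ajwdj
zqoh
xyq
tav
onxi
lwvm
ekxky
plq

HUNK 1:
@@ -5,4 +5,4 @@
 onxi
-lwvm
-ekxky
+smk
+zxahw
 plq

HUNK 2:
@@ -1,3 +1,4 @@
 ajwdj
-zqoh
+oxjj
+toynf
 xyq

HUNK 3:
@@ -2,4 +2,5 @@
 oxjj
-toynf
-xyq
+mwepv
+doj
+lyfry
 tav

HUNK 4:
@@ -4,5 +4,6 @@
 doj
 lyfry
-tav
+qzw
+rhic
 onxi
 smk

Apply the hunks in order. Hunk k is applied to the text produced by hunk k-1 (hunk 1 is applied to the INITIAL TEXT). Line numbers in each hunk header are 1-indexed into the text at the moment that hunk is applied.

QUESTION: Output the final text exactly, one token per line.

Hunk 1: at line 5 remove [lwvm,ekxky] add [smk,zxahw] -> 8 lines: ajwdj zqoh xyq tav onxi smk zxahw plq
Hunk 2: at line 1 remove [zqoh] add [oxjj,toynf] -> 9 lines: ajwdj oxjj toynf xyq tav onxi smk zxahw plq
Hunk 3: at line 2 remove [toynf,xyq] add [mwepv,doj,lyfry] -> 10 lines: ajwdj oxjj mwepv doj lyfry tav onxi smk zxahw plq
Hunk 4: at line 4 remove [tav] add [qzw,rhic] -> 11 lines: ajwdj oxjj mwepv doj lyfry qzw rhic onxi smk zxahw plq

Answer: ajwdj
oxjj
mwepv
doj
lyfry
qzw
rhic
onxi
smk
zxahw
plq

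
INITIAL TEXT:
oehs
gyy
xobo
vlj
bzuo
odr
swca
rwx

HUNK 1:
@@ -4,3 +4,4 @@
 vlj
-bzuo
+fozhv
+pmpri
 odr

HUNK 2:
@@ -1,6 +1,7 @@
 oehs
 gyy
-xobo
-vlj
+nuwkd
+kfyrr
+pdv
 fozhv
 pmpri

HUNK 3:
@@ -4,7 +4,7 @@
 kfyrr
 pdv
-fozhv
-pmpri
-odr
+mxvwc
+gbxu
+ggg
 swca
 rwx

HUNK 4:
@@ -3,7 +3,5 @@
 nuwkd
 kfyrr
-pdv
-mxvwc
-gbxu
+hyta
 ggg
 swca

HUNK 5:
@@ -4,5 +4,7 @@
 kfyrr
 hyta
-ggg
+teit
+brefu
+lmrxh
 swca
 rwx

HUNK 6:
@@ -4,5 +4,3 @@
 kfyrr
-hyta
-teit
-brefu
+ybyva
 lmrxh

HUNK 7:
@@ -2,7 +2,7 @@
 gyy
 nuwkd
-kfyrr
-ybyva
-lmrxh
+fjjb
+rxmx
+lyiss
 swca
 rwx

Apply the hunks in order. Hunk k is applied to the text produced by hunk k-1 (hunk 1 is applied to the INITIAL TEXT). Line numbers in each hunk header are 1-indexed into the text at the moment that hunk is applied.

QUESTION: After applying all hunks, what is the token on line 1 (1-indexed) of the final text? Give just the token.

Answer: oehs

Derivation:
Hunk 1: at line 4 remove [bzuo] add [fozhv,pmpri] -> 9 lines: oehs gyy xobo vlj fozhv pmpri odr swca rwx
Hunk 2: at line 1 remove [xobo,vlj] add [nuwkd,kfyrr,pdv] -> 10 lines: oehs gyy nuwkd kfyrr pdv fozhv pmpri odr swca rwx
Hunk 3: at line 4 remove [fozhv,pmpri,odr] add [mxvwc,gbxu,ggg] -> 10 lines: oehs gyy nuwkd kfyrr pdv mxvwc gbxu ggg swca rwx
Hunk 4: at line 3 remove [pdv,mxvwc,gbxu] add [hyta] -> 8 lines: oehs gyy nuwkd kfyrr hyta ggg swca rwx
Hunk 5: at line 4 remove [ggg] add [teit,brefu,lmrxh] -> 10 lines: oehs gyy nuwkd kfyrr hyta teit brefu lmrxh swca rwx
Hunk 6: at line 4 remove [hyta,teit,brefu] add [ybyva] -> 8 lines: oehs gyy nuwkd kfyrr ybyva lmrxh swca rwx
Hunk 7: at line 2 remove [kfyrr,ybyva,lmrxh] add [fjjb,rxmx,lyiss] -> 8 lines: oehs gyy nuwkd fjjb rxmx lyiss swca rwx
Final line 1: oehs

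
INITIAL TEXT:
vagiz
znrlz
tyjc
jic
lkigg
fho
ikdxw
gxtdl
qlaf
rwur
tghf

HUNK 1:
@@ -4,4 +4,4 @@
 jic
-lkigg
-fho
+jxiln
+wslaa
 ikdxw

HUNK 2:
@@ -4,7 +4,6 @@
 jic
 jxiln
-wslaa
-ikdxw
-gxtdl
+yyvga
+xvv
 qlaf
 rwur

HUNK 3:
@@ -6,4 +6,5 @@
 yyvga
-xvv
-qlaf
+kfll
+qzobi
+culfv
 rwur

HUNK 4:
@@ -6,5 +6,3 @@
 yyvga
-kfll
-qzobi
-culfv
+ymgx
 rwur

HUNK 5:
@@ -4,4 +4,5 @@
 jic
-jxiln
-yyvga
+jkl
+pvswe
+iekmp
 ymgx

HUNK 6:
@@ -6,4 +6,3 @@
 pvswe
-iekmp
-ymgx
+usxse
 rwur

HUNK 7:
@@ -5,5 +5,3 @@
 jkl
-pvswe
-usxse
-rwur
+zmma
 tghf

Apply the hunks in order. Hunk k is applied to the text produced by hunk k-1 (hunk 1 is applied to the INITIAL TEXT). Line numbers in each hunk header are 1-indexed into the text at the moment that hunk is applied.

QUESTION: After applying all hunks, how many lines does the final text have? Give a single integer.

Hunk 1: at line 4 remove [lkigg,fho] add [jxiln,wslaa] -> 11 lines: vagiz znrlz tyjc jic jxiln wslaa ikdxw gxtdl qlaf rwur tghf
Hunk 2: at line 4 remove [wslaa,ikdxw,gxtdl] add [yyvga,xvv] -> 10 lines: vagiz znrlz tyjc jic jxiln yyvga xvv qlaf rwur tghf
Hunk 3: at line 6 remove [xvv,qlaf] add [kfll,qzobi,culfv] -> 11 lines: vagiz znrlz tyjc jic jxiln yyvga kfll qzobi culfv rwur tghf
Hunk 4: at line 6 remove [kfll,qzobi,culfv] add [ymgx] -> 9 lines: vagiz znrlz tyjc jic jxiln yyvga ymgx rwur tghf
Hunk 5: at line 4 remove [jxiln,yyvga] add [jkl,pvswe,iekmp] -> 10 lines: vagiz znrlz tyjc jic jkl pvswe iekmp ymgx rwur tghf
Hunk 6: at line 6 remove [iekmp,ymgx] add [usxse] -> 9 lines: vagiz znrlz tyjc jic jkl pvswe usxse rwur tghf
Hunk 7: at line 5 remove [pvswe,usxse,rwur] add [zmma] -> 7 lines: vagiz znrlz tyjc jic jkl zmma tghf
Final line count: 7

Answer: 7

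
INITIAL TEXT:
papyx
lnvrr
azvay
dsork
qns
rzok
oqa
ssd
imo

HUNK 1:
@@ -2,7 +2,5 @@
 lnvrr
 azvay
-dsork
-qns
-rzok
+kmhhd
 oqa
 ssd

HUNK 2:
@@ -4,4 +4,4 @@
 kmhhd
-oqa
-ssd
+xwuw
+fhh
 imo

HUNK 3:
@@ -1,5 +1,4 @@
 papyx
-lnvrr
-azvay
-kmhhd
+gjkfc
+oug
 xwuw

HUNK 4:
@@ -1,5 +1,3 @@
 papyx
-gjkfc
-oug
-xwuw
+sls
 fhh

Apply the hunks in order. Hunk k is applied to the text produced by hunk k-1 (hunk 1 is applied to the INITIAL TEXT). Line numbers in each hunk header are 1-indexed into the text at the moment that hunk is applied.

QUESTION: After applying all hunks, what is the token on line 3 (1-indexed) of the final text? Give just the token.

Hunk 1: at line 2 remove [dsork,qns,rzok] add [kmhhd] -> 7 lines: papyx lnvrr azvay kmhhd oqa ssd imo
Hunk 2: at line 4 remove [oqa,ssd] add [xwuw,fhh] -> 7 lines: papyx lnvrr azvay kmhhd xwuw fhh imo
Hunk 3: at line 1 remove [lnvrr,azvay,kmhhd] add [gjkfc,oug] -> 6 lines: papyx gjkfc oug xwuw fhh imo
Hunk 4: at line 1 remove [gjkfc,oug,xwuw] add [sls] -> 4 lines: papyx sls fhh imo
Final line 3: fhh

Answer: fhh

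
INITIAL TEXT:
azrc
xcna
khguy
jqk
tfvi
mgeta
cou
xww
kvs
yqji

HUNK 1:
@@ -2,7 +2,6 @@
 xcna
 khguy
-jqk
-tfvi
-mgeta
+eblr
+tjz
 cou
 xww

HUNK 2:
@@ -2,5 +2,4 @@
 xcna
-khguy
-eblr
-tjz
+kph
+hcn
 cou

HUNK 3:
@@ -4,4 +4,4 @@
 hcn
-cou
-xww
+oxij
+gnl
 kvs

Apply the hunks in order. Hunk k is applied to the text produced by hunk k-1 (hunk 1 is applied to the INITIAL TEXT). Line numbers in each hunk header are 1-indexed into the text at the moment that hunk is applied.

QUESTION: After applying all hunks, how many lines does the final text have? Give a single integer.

Answer: 8

Derivation:
Hunk 1: at line 2 remove [jqk,tfvi,mgeta] add [eblr,tjz] -> 9 lines: azrc xcna khguy eblr tjz cou xww kvs yqji
Hunk 2: at line 2 remove [khguy,eblr,tjz] add [kph,hcn] -> 8 lines: azrc xcna kph hcn cou xww kvs yqji
Hunk 3: at line 4 remove [cou,xww] add [oxij,gnl] -> 8 lines: azrc xcna kph hcn oxij gnl kvs yqji
Final line count: 8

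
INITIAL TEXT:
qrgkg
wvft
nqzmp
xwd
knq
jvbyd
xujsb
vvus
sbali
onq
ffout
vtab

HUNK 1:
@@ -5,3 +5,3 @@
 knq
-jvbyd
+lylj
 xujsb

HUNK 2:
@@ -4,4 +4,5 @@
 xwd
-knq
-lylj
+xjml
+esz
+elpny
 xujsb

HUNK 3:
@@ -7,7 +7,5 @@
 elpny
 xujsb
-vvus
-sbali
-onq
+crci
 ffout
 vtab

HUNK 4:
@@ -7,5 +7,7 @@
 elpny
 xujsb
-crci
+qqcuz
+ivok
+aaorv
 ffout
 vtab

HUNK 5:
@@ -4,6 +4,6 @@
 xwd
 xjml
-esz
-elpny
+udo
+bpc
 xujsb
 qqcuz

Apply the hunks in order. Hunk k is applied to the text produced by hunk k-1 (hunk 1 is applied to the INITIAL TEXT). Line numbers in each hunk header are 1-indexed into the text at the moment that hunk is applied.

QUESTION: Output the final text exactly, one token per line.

Hunk 1: at line 5 remove [jvbyd] add [lylj] -> 12 lines: qrgkg wvft nqzmp xwd knq lylj xujsb vvus sbali onq ffout vtab
Hunk 2: at line 4 remove [knq,lylj] add [xjml,esz,elpny] -> 13 lines: qrgkg wvft nqzmp xwd xjml esz elpny xujsb vvus sbali onq ffout vtab
Hunk 3: at line 7 remove [vvus,sbali,onq] add [crci] -> 11 lines: qrgkg wvft nqzmp xwd xjml esz elpny xujsb crci ffout vtab
Hunk 4: at line 7 remove [crci] add [qqcuz,ivok,aaorv] -> 13 lines: qrgkg wvft nqzmp xwd xjml esz elpny xujsb qqcuz ivok aaorv ffout vtab
Hunk 5: at line 4 remove [esz,elpny] add [udo,bpc] -> 13 lines: qrgkg wvft nqzmp xwd xjml udo bpc xujsb qqcuz ivok aaorv ffout vtab

Answer: qrgkg
wvft
nqzmp
xwd
xjml
udo
bpc
xujsb
qqcuz
ivok
aaorv
ffout
vtab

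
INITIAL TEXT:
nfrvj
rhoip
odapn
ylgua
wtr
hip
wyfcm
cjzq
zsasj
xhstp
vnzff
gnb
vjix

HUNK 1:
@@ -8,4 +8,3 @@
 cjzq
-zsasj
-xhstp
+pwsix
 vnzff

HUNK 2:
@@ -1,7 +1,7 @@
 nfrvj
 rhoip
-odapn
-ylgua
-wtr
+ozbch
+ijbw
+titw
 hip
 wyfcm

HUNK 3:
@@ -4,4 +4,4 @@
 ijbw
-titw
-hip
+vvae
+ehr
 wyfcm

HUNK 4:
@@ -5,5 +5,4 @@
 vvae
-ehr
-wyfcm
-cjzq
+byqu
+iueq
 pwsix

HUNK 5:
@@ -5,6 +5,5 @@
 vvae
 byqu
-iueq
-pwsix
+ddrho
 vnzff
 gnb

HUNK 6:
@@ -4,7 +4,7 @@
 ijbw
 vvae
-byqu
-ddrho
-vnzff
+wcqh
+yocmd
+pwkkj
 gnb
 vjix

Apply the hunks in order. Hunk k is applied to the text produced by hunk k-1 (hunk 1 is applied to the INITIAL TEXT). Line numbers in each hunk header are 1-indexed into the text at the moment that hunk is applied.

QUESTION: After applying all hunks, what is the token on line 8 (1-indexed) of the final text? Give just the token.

Answer: pwkkj

Derivation:
Hunk 1: at line 8 remove [zsasj,xhstp] add [pwsix] -> 12 lines: nfrvj rhoip odapn ylgua wtr hip wyfcm cjzq pwsix vnzff gnb vjix
Hunk 2: at line 1 remove [odapn,ylgua,wtr] add [ozbch,ijbw,titw] -> 12 lines: nfrvj rhoip ozbch ijbw titw hip wyfcm cjzq pwsix vnzff gnb vjix
Hunk 3: at line 4 remove [titw,hip] add [vvae,ehr] -> 12 lines: nfrvj rhoip ozbch ijbw vvae ehr wyfcm cjzq pwsix vnzff gnb vjix
Hunk 4: at line 5 remove [ehr,wyfcm,cjzq] add [byqu,iueq] -> 11 lines: nfrvj rhoip ozbch ijbw vvae byqu iueq pwsix vnzff gnb vjix
Hunk 5: at line 5 remove [iueq,pwsix] add [ddrho] -> 10 lines: nfrvj rhoip ozbch ijbw vvae byqu ddrho vnzff gnb vjix
Hunk 6: at line 4 remove [byqu,ddrho,vnzff] add [wcqh,yocmd,pwkkj] -> 10 lines: nfrvj rhoip ozbch ijbw vvae wcqh yocmd pwkkj gnb vjix
Final line 8: pwkkj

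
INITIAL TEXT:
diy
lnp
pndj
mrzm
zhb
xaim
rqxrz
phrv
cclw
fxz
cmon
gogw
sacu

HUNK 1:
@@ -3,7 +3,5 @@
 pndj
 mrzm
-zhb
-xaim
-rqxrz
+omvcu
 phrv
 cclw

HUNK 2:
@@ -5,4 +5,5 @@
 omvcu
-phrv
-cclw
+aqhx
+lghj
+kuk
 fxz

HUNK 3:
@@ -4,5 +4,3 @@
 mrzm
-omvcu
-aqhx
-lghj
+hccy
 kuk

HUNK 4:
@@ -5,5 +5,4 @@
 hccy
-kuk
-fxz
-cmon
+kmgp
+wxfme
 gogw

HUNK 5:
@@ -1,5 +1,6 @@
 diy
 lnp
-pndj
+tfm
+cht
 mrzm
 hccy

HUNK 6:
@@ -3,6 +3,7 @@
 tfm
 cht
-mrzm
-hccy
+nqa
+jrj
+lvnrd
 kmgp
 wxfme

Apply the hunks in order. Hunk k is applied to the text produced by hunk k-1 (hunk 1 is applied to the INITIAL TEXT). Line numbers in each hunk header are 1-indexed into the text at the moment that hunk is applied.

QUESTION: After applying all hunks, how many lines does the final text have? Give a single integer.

Hunk 1: at line 3 remove [zhb,xaim,rqxrz] add [omvcu] -> 11 lines: diy lnp pndj mrzm omvcu phrv cclw fxz cmon gogw sacu
Hunk 2: at line 5 remove [phrv,cclw] add [aqhx,lghj,kuk] -> 12 lines: diy lnp pndj mrzm omvcu aqhx lghj kuk fxz cmon gogw sacu
Hunk 3: at line 4 remove [omvcu,aqhx,lghj] add [hccy] -> 10 lines: diy lnp pndj mrzm hccy kuk fxz cmon gogw sacu
Hunk 4: at line 5 remove [kuk,fxz,cmon] add [kmgp,wxfme] -> 9 lines: diy lnp pndj mrzm hccy kmgp wxfme gogw sacu
Hunk 5: at line 1 remove [pndj] add [tfm,cht] -> 10 lines: diy lnp tfm cht mrzm hccy kmgp wxfme gogw sacu
Hunk 6: at line 3 remove [mrzm,hccy] add [nqa,jrj,lvnrd] -> 11 lines: diy lnp tfm cht nqa jrj lvnrd kmgp wxfme gogw sacu
Final line count: 11

Answer: 11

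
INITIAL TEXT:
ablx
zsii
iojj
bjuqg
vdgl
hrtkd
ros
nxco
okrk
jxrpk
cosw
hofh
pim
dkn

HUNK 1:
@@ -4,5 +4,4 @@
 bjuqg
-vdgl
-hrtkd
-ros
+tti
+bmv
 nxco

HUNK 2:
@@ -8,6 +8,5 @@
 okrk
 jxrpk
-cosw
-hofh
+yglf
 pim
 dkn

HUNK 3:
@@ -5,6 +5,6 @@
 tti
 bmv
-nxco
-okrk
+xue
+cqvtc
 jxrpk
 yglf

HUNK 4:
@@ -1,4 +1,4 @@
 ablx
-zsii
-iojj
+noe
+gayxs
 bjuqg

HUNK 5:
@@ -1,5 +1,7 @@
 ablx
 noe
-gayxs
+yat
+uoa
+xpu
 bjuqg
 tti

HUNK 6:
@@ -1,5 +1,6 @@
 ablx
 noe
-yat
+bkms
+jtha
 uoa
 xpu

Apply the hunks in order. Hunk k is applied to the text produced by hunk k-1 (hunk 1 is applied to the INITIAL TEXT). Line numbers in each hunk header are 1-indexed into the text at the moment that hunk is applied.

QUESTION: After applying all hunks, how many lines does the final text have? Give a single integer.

Answer: 15

Derivation:
Hunk 1: at line 4 remove [vdgl,hrtkd,ros] add [tti,bmv] -> 13 lines: ablx zsii iojj bjuqg tti bmv nxco okrk jxrpk cosw hofh pim dkn
Hunk 2: at line 8 remove [cosw,hofh] add [yglf] -> 12 lines: ablx zsii iojj bjuqg tti bmv nxco okrk jxrpk yglf pim dkn
Hunk 3: at line 5 remove [nxco,okrk] add [xue,cqvtc] -> 12 lines: ablx zsii iojj bjuqg tti bmv xue cqvtc jxrpk yglf pim dkn
Hunk 4: at line 1 remove [zsii,iojj] add [noe,gayxs] -> 12 lines: ablx noe gayxs bjuqg tti bmv xue cqvtc jxrpk yglf pim dkn
Hunk 5: at line 1 remove [gayxs] add [yat,uoa,xpu] -> 14 lines: ablx noe yat uoa xpu bjuqg tti bmv xue cqvtc jxrpk yglf pim dkn
Hunk 6: at line 1 remove [yat] add [bkms,jtha] -> 15 lines: ablx noe bkms jtha uoa xpu bjuqg tti bmv xue cqvtc jxrpk yglf pim dkn
Final line count: 15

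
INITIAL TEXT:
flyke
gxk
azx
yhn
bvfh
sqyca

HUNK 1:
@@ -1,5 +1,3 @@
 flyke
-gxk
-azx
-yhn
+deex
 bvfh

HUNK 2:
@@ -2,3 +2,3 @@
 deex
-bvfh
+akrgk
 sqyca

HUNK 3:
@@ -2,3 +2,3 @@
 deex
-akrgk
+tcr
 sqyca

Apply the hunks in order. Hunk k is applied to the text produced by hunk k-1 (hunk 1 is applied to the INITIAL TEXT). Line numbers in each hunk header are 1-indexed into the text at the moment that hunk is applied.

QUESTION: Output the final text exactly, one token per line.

Hunk 1: at line 1 remove [gxk,azx,yhn] add [deex] -> 4 lines: flyke deex bvfh sqyca
Hunk 2: at line 2 remove [bvfh] add [akrgk] -> 4 lines: flyke deex akrgk sqyca
Hunk 3: at line 2 remove [akrgk] add [tcr] -> 4 lines: flyke deex tcr sqyca

Answer: flyke
deex
tcr
sqyca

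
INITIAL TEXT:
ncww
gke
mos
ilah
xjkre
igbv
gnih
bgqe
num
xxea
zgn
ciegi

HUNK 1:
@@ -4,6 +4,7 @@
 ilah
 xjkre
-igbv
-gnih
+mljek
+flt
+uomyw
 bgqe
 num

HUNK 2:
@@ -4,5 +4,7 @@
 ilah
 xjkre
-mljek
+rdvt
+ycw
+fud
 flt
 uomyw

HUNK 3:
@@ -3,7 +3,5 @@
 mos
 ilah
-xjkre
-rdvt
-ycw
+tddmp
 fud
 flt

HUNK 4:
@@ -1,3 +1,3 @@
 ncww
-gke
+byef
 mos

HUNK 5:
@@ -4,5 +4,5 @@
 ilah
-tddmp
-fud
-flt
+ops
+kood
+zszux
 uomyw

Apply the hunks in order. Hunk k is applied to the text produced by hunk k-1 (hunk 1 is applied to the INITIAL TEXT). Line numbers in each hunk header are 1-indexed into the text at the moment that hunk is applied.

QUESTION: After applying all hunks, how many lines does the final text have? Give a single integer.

Hunk 1: at line 4 remove [igbv,gnih] add [mljek,flt,uomyw] -> 13 lines: ncww gke mos ilah xjkre mljek flt uomyw bgqe num xxea zgn ciegi
Hunk 2: at line 4 remove [mljek] add [rdvt,ycw,fud] -> 15 lines: ncww gke mos ilah xjkre rdvt ycw fud flt uomyw bgqe num xxea zgn ciegi
Hunk 3: at line 3 remove [xjkre,rdvt,ycw] add [tddmp] -> 13 lines: ncww gke mos ilah tddmp fud flt uomyw bgqe num xxea zgn ciegi
Hunk 4: at line 1 remove [gke] add [byef] -> 13 lines: ncww byef mos ilah tddmp fud flt uomyw bgqe num xxea zgn ciegi
Hunk 5: at line 4 remove [tddmp,fud,flt] add [ops,kood,zszux] -> 13 lines: ncww byef mos ilah ops kood zszux uomyw bgqe num xxea zgn ciegi
Final line count: 13

Answer: 13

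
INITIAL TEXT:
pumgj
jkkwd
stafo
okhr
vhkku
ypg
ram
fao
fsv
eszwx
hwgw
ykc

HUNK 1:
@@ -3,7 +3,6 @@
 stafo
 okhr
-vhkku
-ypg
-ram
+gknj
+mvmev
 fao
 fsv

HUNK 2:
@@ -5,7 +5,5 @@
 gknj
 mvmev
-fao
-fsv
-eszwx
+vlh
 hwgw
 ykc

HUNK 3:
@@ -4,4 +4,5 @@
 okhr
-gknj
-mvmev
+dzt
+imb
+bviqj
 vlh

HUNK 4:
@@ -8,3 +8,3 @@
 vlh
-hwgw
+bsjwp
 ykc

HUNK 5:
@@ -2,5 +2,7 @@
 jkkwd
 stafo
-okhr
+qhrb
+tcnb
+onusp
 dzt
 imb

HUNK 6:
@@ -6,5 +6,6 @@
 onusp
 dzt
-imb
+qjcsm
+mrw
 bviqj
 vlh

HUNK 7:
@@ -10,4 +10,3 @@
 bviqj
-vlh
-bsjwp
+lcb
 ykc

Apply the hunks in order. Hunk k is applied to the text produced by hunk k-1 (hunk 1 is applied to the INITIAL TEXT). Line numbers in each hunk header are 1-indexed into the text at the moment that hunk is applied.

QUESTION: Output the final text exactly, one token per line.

Answer: pumgj
jkkwd
stafo
qhrb
tcnb
onusp
dzt
qjcsm
mrw
bviqj
lcb
ykc

Derivation:
Hunk 1: at line 3 remove [vhkku,ypg,ram] add [gknj,mvmev] -> 11 lines: pumgj jkkwd stafo okhr gknj mvmev fao fsv eszwx hwgw ykc
Hunk 2: at line 5 remove [fao,fsv,eszwx] add [vlh] -> 9 lines: pumgj jkkwd stafo okhr gknj mvmev vlh hwgw ykc
Hunk 3: at line 4 remove [gknj,mvmev] add [dzt,imb,bviqj] -> 10 lines: pumgj jkkwd stafo okhr dzt imb bviqj vlh hwgw ykc
Hunk 4: at line 8 remove [hwgw] add [bsjwp] -> 10 lines: pumgj jkkwd stafo okhr dzt imb bviqj vlh bsjwp ykc
Hunk 5: at line 2 remove [okhr] add [qhrb,tcnb,onusp] -> 12 lines: pumgj jkkwd stafo qhrb tcnb onusp dzt imb bviqj vlh bsjwp ykc
Hunk 6: at line 6 remove [imb] add [qjcsm,mrw] -> 13 lines: pumgj jkkwd stafo qhrb tcnb onusp dzt qjcsm mrw bviqj vlh bsjwp ykc
Hunk 7: at line 10 remove [vlh,bsjwp] add [lcb] -> 12 lines: pumgj jkkwd stafo qhrb tcnb onusp dzt qjcsm mrw bviqj lcb ykc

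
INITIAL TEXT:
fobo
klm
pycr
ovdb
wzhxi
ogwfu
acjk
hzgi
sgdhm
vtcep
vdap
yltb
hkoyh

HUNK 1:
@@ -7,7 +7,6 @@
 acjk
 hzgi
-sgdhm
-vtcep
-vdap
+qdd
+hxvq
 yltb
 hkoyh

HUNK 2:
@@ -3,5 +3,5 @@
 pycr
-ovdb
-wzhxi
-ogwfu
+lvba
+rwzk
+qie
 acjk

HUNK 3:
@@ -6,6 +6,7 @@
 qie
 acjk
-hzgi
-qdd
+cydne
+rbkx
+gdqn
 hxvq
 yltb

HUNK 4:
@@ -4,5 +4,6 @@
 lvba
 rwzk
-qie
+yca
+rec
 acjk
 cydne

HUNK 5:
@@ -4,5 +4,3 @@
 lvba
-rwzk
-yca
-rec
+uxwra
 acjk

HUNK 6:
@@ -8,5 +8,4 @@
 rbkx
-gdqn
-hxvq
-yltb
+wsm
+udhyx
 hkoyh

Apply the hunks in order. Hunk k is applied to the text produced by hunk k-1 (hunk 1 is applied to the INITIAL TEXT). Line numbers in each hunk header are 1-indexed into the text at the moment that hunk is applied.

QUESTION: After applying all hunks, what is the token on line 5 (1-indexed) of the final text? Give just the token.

Answer: uxwra

Derivation:
Hunk 1: at line 7 remove [sgdhm,vtcep,vdap] add [qdd,hxvq] -> 12 lines: fobo klm pycr ovdb wzhxi ogwfu acjk hzgi qdd hxvq yltb hkoyh
Hunk 2: at line 3 remove [ovdb,wzhxi,ogwfu] add [lvba,rwzk,qie] -> 12 lines: fobo klm pycr lvba rwzk qie acjk hzgi qdd hxvq yltb hkoyh
Hunk 3: at line 6 remove [hzgi,qdd] add [cydne,rbkx,gdqn] -> 13 lines: fobo klm pycr lvba rwzk qie acjk cydne rbkx gdqn hxvq yltb hkoyh
Hunk 4: at line 4 remove [qie] add [yca,rec] -> 14 lines: fobo klm pycr lvba rwzk yca rec acjk cydne rbkx gdqn hxvq yltb hkoyh
Hunk 5: at line 4 remove [rwzk,yca,rec] add [uxwra] -> 12 lines: fobo klm pycr lvba uxwra acjk cydne rbkx gdqn hxvq yltb hkoyh
Hunk 6: at line 8 remove [gdqn,hxvq,yltb] add [wsm,udhyx] -> 11 lines: fobo klm pycr lvba uxwra acjk cydne rbkx wsm udhyx hkoyh
Final line 5: uxwra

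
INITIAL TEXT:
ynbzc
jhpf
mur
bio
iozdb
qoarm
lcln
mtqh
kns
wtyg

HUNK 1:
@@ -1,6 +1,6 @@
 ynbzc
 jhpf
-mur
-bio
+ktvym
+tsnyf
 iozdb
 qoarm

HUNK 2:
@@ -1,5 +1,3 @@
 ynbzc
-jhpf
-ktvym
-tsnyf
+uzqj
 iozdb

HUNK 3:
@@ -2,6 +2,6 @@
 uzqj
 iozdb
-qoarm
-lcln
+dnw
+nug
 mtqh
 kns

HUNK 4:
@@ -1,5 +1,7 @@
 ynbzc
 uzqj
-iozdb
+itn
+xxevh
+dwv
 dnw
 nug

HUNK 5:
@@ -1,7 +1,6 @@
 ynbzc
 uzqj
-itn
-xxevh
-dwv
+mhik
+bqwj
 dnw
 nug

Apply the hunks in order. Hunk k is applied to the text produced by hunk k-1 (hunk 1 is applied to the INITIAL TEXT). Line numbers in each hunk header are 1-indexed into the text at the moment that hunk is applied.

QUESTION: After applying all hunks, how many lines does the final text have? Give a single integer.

Answer: 9

Derivation:
Hunk 1: at line 1 remove [mur,bio] add [ktvym,tsnyf] -> 10 lines: ynbzc jhpf ktvym tsnyf iozdb qoarm lcln mtqh kns wtyg
Hunk 2: at line 1 remove [jhpf,ktvym,tsnyf] add [uzqj] -> 8 lines: ynbzc uzqj iozdb qoarm lcln mtqh kns wtyg
Hunk 3: at line 2 remove [qoarm,lcln] add [dnw,nug] -> 8 lines: ynbzc uzqj iozdb dnw nug mtqh kns wtyg
Hunk 4: at line 1 remove [iozdb] add [itn,xxevh,dwv] -> 10 lines: ynbzc uzqj itn xxevh dwv dnw nug mtqh kns wtyg
Hunk 5: at line 1 remove [itn,xxevh,dwv] add [mhik,bqwj] -> 9 lines: ynbzc uzqj mhik bqwj dnw nug mtqh kns wtyg
Final line count: 9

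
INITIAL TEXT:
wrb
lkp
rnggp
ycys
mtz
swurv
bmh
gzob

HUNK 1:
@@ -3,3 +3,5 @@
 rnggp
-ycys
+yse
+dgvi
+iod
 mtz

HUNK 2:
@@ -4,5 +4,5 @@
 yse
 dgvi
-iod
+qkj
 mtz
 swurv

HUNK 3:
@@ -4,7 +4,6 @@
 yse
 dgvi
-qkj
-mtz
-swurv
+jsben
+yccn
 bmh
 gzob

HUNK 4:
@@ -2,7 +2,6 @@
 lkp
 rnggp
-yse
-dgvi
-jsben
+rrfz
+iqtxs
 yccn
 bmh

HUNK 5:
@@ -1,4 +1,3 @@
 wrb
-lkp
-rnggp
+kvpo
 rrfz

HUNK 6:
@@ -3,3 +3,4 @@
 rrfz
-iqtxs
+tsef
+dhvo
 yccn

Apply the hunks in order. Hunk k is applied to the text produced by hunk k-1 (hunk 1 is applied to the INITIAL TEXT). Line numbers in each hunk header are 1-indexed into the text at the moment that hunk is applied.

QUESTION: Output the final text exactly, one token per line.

Hunk 1: at line 3 remove [ycys] add [yse,dgvi,iod] -> 10 lines: wrb lkp rnggp yse dgvi iod mtz swurv bmh gzob
Hunk 2: at line 4 remove [iod] add [qkj] -> 10 lines: wrb lkp rnggp yse dgvi qkj mtz swurv bmh gzob
Hunk 3: at line 4 remove [qkj,mtz,swurv] add [jsben,yccn] -> 9 lines: wrb lkp rnggp yse dgvi jsben yccn bmh gzob
Hunk 4: at line 2 remove [yse,dgvi,jsben] add [rrfz,iqtxs] -> 8 lines: wrb lkp rnggp rrfz iqtxs yccn bmh gzob
Hunk 5: at line 1 remove [lkp,rnggp] add [kvpo] -> 7 lines: wrb kvpo rrfz iqtxs yccn bmh gzob
Hunk 6: at line 3 remove [iqtxs] add [tsef,dhvo] -> 8 lines: wrb kvpo rrfz tsef dhvo yccn bmh gzob

Answer: wrb
kvpo
rrfz
tsef
dhvo
yccn
bmh
gzob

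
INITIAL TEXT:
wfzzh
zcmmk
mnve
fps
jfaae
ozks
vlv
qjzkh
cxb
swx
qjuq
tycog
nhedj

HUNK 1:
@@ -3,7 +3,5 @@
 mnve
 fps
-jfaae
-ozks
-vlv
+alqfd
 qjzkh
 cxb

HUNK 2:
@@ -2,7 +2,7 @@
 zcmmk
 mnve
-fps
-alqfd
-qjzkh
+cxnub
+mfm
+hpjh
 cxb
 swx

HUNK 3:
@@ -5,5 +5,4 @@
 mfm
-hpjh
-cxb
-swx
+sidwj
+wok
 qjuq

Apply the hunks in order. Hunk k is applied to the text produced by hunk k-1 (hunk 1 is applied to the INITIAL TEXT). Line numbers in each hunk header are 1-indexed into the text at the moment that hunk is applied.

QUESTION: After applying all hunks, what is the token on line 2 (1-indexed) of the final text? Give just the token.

Answer: zcmmk

Derivation:
Hunk 1: at line 3 remove [jfaae,ozks,vlv] add [alqfd] -> 11 lines: wfzzh zcmmk mnve fps alqfd qjzkh cxb swx qjuq tycog nhedj
Hunk 2: at line 2 remove [fps,alqfd,qjzkh] add [cxnub,mfm,hpjh] -> 11 lines: wfzzh zcmmk mnve cxnub mfm hpjh cxb swx qjuq tycog nhedj
Hunk 3: at line 5 remove [hpjh,cxb,swx] add [sidwj,wok] -> 10 lines: wfzzh zcmmk mnve cxnub mfm sidwj wok qjuq tycog nhedj
Final line 2: zcmmk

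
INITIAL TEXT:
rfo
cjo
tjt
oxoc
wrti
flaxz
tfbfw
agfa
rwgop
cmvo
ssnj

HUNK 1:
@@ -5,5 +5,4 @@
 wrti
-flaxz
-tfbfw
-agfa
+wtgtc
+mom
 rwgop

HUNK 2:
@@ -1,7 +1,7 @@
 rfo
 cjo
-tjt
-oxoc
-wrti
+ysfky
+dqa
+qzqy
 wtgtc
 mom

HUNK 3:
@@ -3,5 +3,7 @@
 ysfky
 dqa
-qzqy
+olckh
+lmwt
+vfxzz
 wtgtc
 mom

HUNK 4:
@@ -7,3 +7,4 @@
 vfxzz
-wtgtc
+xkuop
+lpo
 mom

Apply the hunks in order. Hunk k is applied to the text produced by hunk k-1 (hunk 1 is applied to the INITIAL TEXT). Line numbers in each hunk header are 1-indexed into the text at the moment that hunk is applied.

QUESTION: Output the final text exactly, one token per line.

Answer: rfo
cjo
ysfky
dqa
olckh
lmwt
vfxzz
xkuop
lpo
mom
rwgop
cmvo
ssnj

Derivation:
Hunk 1: at line 5 remove [flaxz,tfbfw,agfa] add [wtgtc,mom] -> 10 lines: rfo cjo tjt oxoc wrti wtgtc mom rwgop cmvo ssnj
Hunk 2: at line 1 remove [tjt,oxoc,wrti] add [ysfky,dqa,qzqy] -> 10 lines: rfo cjo ysfky dqa qzqy wtgtc mom rwgop cmvo ssnj
Hunk 3: at line 3 remove [qzqy] add [olckh,lmwt,vfxzz] -> 12 lines: rfo cjo ysfky dqa olckh lmwt vfxzz wtgtc mom rwgop cmvo ssnj
Hunk 4: at line 7 remove [wtgtc] add [xkuop,lpo] -> 13 lines: rfo cjo ysfky dqa olckh lmwt vfxzz xkuop lpo mom rwgop cmvo ssnj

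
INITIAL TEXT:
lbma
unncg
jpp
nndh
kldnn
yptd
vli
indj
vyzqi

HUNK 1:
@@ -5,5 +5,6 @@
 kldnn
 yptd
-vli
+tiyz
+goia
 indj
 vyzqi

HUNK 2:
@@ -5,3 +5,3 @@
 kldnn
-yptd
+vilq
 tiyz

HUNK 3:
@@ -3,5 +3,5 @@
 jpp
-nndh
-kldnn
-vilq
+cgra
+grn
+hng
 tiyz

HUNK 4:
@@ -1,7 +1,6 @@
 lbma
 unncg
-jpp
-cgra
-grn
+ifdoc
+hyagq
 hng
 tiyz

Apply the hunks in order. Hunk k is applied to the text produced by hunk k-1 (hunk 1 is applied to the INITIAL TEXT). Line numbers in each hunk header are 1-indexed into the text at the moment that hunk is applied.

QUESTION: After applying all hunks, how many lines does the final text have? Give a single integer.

Hunk 1: at line 5 remove [vli] add [tiyz,goia] -> 10 lines: lbma unncg jpp nndh kldnn yptd tiyz goia indj vyzqi
Hunk 2: at line 5 remove [yptd] add [vilq] -> 10 lines: lbma unncg jpp nndh kldnn vilq tiyz goia indj vyzqi
Hunk 3: at line 3 remove [nndh,kldnn,vilq] add [cgra,grn,hng] -> 10 lines: lbma unncg jpp cgra grn hng tiyz goia indj vyzqi
Hunk 4: at line 1 remove [jpp,cgra,grn] add [ifdoc,hyagq] -> 9 lines: lbma unncg ifdoc hyagq hng tiyz goia indj vyzqi
Final line count: 9

Answer: 9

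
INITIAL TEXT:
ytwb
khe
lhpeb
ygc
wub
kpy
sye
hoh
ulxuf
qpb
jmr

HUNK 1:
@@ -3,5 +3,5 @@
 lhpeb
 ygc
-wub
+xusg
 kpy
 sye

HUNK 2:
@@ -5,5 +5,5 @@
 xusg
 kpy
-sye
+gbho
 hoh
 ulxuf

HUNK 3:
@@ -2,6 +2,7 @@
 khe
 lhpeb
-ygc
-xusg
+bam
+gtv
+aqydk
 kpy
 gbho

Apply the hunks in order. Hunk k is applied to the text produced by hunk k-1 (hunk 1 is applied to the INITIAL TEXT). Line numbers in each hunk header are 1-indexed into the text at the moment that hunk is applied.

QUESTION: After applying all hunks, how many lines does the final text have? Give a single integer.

Hunk 1: at line 3 remove [wub] add [xusg] -> 11 lines: ytwb khe lhpeb ygc xusg kpy sye hoh ulxuf qpb jmr
Hunk 2: at line 5 remove [sye] add [gbho] -> 11 lines: ytwb khe lhpeb ygc xusg kpy gbho hoh ulxuf qpb jmr
Hunk 3: at line 2 remove [ygc,xusg] add [bam,gtv,aqydk] -> 12 lines: ytwb khe lhpeb bam gtv aqydk kpy gbho hoh ulxuf qpb jmr
Final line count: 12

Answer: 12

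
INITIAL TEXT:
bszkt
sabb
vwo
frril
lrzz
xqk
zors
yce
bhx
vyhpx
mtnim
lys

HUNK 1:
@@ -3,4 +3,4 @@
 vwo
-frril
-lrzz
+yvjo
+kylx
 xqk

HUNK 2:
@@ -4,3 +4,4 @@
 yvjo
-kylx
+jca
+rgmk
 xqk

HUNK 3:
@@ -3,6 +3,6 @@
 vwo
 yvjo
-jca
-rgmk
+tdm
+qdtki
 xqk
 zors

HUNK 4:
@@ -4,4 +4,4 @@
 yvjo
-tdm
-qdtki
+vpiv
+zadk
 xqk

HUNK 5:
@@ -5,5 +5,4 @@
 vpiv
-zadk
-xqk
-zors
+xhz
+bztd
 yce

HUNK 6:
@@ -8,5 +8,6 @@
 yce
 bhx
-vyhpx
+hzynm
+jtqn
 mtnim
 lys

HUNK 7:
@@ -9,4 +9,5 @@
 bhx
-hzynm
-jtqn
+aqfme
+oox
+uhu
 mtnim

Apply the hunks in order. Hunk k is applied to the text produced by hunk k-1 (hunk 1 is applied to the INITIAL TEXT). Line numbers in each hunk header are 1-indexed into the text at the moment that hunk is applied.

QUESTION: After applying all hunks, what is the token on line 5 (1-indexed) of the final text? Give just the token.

Hunk 1: at line 3 remove [frril,lrzz] add [yvjo,kylx] -> 12 lines: bszkt sabb vwo yvjo kylx xqk zors yce bhx vyhpx mtnim lys
Hunk 2: at line 4 remove [kylx] add [jca,rgmk] -> 13 lines: bszkt sabb vwo yvjo jca rgmk xqk zors yce bhx vyhpx mtnim lys
Hunk 3: at line 3 remove [jca,rgmk] add [tdm,qdtki] -> 13 lines: bszkt sabb vwo yvjo tdm qdtki xqk zors yce bhx vyhpx mtnim lys
Hunk 4: at line 4 remove [tdm,qdtki] add [vpiv,zadk] -> 13 lines: bszkt sabb vwo yvjo vpiv zadk xqk zors yce bhx vyhpx mtnim lys
Hunk 5: at line 5 remove [zadk,xqk,zors] add [xhz,bztd] -> 12 lines: bszkt sabb vwo yvjo vpiv xhz bztd yce bhx vyhpx mtnim lys
Hunk 6: at line 8 remove [vyhpx] add [hzynm,jtqn] -> 13 lines: bszkt sabb vwo yvjo vpiv xhz bztd yce bhx hzynm jtqn mtnim lys
Hunk 7: at line 9 remove [hzynm,jtqn] add [aqfme,oox,uhu] -> 14 lines: bszkt sabb vwo yvjo vpiv xhz bztd yce bhx aqfme oox uhu mtnim lys
Final line 5: vpiv

Answer: vpiv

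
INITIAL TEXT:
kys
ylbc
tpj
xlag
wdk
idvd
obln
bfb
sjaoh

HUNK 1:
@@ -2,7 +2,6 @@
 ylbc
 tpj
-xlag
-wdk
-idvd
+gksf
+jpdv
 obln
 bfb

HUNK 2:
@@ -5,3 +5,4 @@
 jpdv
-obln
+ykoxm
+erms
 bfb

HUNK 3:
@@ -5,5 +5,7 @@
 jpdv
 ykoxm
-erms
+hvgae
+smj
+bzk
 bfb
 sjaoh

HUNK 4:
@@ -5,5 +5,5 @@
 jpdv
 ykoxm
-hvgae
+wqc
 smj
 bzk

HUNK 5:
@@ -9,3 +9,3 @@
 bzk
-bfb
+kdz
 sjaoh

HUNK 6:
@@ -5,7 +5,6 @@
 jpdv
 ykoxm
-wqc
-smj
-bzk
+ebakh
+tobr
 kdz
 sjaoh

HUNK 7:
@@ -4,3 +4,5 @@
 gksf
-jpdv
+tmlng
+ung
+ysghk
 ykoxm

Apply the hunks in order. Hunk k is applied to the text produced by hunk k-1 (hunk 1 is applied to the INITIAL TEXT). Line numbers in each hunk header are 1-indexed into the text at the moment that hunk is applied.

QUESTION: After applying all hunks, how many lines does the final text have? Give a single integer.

Hunk 1: at line 2 remove [xlag,wdk,idvd] add [gksf,jpdv] -> 8 lines: kys ylbc tpj gksf jpdv obln bfb sjaoh
Hunk 2: at line 5 remove [obln] add [ykoxm,erms] -> 9 lines: kys ylbc tpj gksf jpdv ykoxm erms bfb sjaoh
Hunk 3: at line 5 remove [erms] add [hvgae,smj,bzk] -> 11 lines: kys ylbc tpj gksf jpdv ykoxm hvgae smj bzk bfb sjaoh
Hunk 4: at line 5 remove [hvgae] add [wqc] -> 11 lines: kys ylbc tpj gksf jpdv ykoxm wqc smj bzk bfb sjaoh
Hunk 5: at line 9 remove [bfb] add [kdz] -> 11 lines: kys ylbc tpj gksf jpdv ykoxm wqc smj bzk kdz sjaoh
Hunk 6: at line 5 remove [wqc,smj,bzk] add [ebakh,tobr] -> 10 lines: kys ylbc tpj gksf jpdv ykoxm ebakh tobr kdz sjaoh
Hunk 7: at line 4 remove [jpdv] add [tmlng,ung,ysghk] -> 12 lines: kys ylbc tpj gksf tmlng ung ysghk ykoxm ebakh tobr kdz sjaoh
Final line count: 12

Answer: 12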